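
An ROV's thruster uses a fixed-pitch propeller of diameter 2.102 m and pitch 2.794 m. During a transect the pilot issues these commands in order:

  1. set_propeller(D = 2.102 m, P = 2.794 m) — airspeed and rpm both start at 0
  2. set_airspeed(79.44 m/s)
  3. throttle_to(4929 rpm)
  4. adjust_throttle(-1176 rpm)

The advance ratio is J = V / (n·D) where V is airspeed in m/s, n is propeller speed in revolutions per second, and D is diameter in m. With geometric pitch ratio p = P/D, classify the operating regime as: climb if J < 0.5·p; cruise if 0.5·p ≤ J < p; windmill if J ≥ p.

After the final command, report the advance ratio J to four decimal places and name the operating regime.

set_propeller: D = 2.102 m, P = 2.794 m (p = P/D = 1.329210); state ← (V=0, rpm=0)
set_airspeed(79.44): V ← 79.44 m/s
throttle_to(4929): rpm ← 4929
adjust_throttle(-1176): rpm ← 4929 -1176 = 3753
final state: V = 79.44 m/s, rpm = 3753 → n = rpm/60 = 62.550000 rev/s
J = V / (n·D) = 79.44 / (62.550000 × 2.102) = 0.604198
regime bands: climb J<0.6646 | cruise [0.6646, 1.3292) | windmill J≥1.3292
J = 0.6042 → climb

J = 0.6042, regime = climb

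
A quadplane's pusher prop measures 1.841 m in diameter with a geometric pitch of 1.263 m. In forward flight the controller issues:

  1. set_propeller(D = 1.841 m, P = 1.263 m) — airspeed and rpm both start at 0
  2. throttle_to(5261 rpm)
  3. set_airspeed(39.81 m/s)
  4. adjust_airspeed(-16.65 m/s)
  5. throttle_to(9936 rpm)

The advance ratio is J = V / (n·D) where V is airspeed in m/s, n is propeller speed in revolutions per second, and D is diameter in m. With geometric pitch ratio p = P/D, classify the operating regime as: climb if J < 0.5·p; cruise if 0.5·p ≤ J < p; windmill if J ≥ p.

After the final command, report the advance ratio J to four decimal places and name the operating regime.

set_propeller: D = 1.841 m, P = 1.263 m (p = P/D = 0.686040); state ← (V=0, rpm=0)
throttle_to(5261): rpm ← 5261
set_airspeed(39.81): V ← 39.81 m/s
adjust_airspeed(-16.65): V ← 39.81 -16.65 = 23.16 m/s
throttle_to(9936): rpm ← 9936
final state: V = 23.16 m/s, rpm = 9936 → n = rpm/60 = 165.600000 rev/s
J = V / (n·D) = 23.16 / (165.600000 × 1.841) = 0.075967
regime bands: climb J<0.3430 | cruise [0.3430, 0.6860) | windmill J≥0.6860
J = 0.0760 → climb

J = 0.0760, regime = climb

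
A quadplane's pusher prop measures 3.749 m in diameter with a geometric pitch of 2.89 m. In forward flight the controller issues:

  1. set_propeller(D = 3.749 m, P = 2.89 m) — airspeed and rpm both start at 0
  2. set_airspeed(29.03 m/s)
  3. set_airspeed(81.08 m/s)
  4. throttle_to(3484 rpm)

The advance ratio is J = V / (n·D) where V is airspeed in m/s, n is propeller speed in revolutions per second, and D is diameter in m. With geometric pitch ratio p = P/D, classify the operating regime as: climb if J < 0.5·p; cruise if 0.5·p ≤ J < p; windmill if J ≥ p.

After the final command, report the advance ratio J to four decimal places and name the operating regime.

J = 0.3725, regime = climb

set_propeller: D = 3.749 m, P = 2.89 m (p = P/D = 0.770872); state ← (V=0, rpm=0)
set_airspeed(29.03): V ← 29.03 m/s
set_airspeed(81.08): V ← 81.08 m/s
throttle_to(3484): rpm ← 3484
final state: V = 81.08 m/s, rpm = 3484 → n = rpm/60 = 58.066667 rev/s
J = V / (n·D) = 81.08 / (58.066667 × 3.749) = 0.372453
regime bands: climb J<0.3854 | cruise [0.3854, 0.7709) | windmill J≥0.7709
J = 0.3725 → climb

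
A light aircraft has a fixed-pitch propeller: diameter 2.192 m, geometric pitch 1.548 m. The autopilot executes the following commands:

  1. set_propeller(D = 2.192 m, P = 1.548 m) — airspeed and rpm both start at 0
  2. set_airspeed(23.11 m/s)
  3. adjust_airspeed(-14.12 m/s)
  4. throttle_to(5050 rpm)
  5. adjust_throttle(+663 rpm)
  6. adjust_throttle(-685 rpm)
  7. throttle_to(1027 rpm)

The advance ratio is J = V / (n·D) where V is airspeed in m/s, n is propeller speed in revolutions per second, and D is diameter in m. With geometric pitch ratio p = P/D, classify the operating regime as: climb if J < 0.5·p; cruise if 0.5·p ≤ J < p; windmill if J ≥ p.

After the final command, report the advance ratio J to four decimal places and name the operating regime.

set_propeller: D = 2.192 m, P = 1.548 m (p = P/D = 0.706204); state ← (V=0, rpm=0)
set_airspeed(23.11): V ← 23.11 m/s
adjust_airspeed(-14.12): V ← 23.11 -14.12 = 8.99 m/s
throttle_to(5050): rpm ← 5050
adjust_throttle(+663): rpm ← 5050 +663 = 5713
adjust_throttle(-685): rpm ← 5713 -685 = 5028
throttle_to(1027): rpm ← 1027
final state: V = 8.99 m/s, rpm = 1027 → n = rpm/60 = 17.116667 rev/s
J = V / (n·D) = 8.99 / (17.116667 × 2.192) = 0.239607
regime bands: climb J<0.3531 | cruise [0.3531, 0.7062) | windmill J≥0.7062
J = 0.2396 → climb

J = 0.2396, regime = climb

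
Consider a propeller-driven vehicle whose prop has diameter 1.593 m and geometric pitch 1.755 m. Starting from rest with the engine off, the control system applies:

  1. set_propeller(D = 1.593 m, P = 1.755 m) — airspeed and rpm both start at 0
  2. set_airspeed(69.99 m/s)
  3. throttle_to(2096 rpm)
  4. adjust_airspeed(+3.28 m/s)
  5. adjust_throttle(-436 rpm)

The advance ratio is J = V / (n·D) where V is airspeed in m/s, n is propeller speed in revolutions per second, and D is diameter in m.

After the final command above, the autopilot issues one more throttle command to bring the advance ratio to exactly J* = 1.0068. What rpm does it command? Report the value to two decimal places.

set_propeller: D = 1.593 m, P = 1.755 m (p = P/D = 1.101695); state ← (V=0, rpm=0)
set_airspeed(69.99): V ← 69.99 m/s
throttle_to(2096): rpm ← 2096
adjust_airspeed(+3.28): V ← 69.99 +3.28 = 73.27 m/s
adjust_throttle(-436): rpm ← 2096 -436 = 1660
final state: V = 73.27 m/s, rpm = 1660 → n = rpm/60 = 27.666667 rev/s
target J* = 1.0068; solve J* = V/(n·D) for n: n = V/(J*·D) = 73.27/(1.0068 × 1.593) = 45.684325 rev/s
rpm = 60·n = 2741.059477

rpm = 2741.06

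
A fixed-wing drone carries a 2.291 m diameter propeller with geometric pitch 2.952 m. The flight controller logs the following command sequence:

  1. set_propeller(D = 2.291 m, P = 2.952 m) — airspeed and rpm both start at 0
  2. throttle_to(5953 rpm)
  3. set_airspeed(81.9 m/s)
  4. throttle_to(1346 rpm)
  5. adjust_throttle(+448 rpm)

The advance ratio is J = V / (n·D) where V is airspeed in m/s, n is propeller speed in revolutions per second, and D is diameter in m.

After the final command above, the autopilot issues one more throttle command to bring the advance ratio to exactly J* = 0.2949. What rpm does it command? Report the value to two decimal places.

rpm = 7273.36

set_propeller: D = 2.291 m, P = 2.952 m (p = P/D = 1.288520); state ← (V=0, rpm=0)
throttle_to(5953): rpm ← 5953
set_airspeed(81.9): V ← 81.9 m/s
throttle_to(1346): rpm ← 1346
adjust_throttle(+448): rpm ← 1346 +448 = 1794
final state: V = 81.9 m/s, rpm = 1794 → n = rpm/60 = 29.900000 rev/s
target J* = 0.2949; solve J* = V/(n·D) for n: n = V/(J*·D) = 81.9/(0.2949 × 2.291) = 121.222724 rev/s
rpm = 60·n = 7273.363460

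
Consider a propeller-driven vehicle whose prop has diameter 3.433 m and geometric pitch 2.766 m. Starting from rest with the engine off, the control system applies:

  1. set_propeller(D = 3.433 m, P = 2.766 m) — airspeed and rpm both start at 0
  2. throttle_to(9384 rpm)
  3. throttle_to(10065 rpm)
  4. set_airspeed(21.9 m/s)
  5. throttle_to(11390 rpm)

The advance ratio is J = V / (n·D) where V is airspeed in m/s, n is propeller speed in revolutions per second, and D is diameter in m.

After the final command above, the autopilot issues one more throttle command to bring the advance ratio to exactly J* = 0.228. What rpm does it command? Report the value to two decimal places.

set_propeller: D = 3.433 m, P = 2.766 m (p = P/D = 0.805709); state ← (V=0, rpm=0)
throttle_to(9384): rpm ← 9384
throttle_to(10065): rpm ← 10065
set_airspeed(21.9): V ← 21.9 m/s
throttle_to(11390): rpm ← 11390
final state: V = 21.9 m/s, rpm = 11390 → n = rpm/60 = 189.833333 rev/s
target J* = 0.228; solve J* = V/(n·D) for n: n = V/(J*·D) = 21.9/(0.228 × 3.433) = 27.979211 rev/s
rpm = 60·n = 1678.752664

rpm = 1678.75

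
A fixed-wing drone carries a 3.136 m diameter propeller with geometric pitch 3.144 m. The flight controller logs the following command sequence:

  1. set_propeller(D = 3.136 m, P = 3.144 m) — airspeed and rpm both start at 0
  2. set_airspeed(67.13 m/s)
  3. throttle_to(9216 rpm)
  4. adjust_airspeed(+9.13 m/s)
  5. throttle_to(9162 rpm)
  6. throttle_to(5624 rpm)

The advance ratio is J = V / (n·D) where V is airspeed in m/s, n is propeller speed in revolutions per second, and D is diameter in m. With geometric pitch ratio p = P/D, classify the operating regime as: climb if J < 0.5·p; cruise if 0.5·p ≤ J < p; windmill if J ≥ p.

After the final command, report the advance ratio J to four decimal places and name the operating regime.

J = 0.2594, regime = climb

set_propeller: D = 3.136 m, P = 3.144 m (p = P/D = 1.002551); state ← (V=0, rpm=0)
set_airspeed(67.13): V ← 67.13 m/s
throttle_to(9216): rpm ← 9216
adjust_airspeed(+9.13): V ← 67.13 +9.13 = 76.26 m/s
throttle_to(9162): rpm ← 9162
throttle_to(5624): rpm ← 5624
final state: V = 76.26 m/s, rpm = 5624 → n = rpm/60 = 93.733333 rev/s
J = V / (n·D) = 76.26 / (93.733333 × 3.136) = 0.259434
regime bands: climb J<0.5013 | cruise [0.5013, 1.0026) | windmill J≥1.0026
J = 0.2594 → climb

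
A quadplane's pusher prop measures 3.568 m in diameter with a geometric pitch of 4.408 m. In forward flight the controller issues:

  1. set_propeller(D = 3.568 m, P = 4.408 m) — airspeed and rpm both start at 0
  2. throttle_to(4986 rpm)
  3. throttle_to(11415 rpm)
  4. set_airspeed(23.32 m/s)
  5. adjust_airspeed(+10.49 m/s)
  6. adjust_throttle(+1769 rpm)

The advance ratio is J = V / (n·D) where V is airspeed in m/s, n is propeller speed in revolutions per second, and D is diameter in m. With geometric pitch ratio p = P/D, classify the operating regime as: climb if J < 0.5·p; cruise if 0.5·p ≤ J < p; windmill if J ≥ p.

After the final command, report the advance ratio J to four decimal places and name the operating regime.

set_propeller: D = 3.568 m, P = 4.408 m (p = P/D = 1.235426); state ← (V=0, rpm=0)
throttle_to(4986): rpm ← 4986
throttle_to(11415): rpm ← 11415
set_airspeed(23.32): V ← 23.32 m/s
adjust_airspeed(+10.49): V ← 23.32 +10.49 = 33.81 m/s
adjust_throttle(+1769): rpm ← 11415 +1769 = 13184
final state: V = 33.81 m/s, rpm = 13184 → n = rpm/60 = 219.733333 rev/s
J = V / (n·D) = 33.81 / (219.733333 × 3.568) = 0.043125
regime bands: climb J<0.6177 | cruise [0.6177, 1.2354) | windmill J≥1.2354
J = 0.0431 → climb

J = 0.0431, regime = climb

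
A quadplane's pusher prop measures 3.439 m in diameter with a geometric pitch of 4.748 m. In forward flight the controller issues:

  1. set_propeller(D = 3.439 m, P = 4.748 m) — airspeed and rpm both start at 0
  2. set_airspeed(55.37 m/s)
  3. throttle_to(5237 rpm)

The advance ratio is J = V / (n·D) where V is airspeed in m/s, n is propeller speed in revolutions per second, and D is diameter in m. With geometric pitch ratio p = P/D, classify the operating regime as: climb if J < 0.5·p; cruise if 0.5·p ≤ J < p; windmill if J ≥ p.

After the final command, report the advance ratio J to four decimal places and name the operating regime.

J = 0.1845, regime = climb

set_propeller: D = 3.439 m, P = 4.748 m (p = P/D = 1.380634); state ← (V=0, rpm=0)
set_airspeed(55.37): V ← 55.37 m/s
throttle_to(5237): rpm ← 5237
final state: V = 55.37 m/s, rpm = 5237 → n = rpm/60 = 87.283333 rev/s
J = V / (n·D) = 55.37 / (87.283333 × 3.439) = 0.184464
regime bands: climb J<0.6903 | cruise [0.6903, 1.3806) | windmill J≥1.3806
J = 0.1845 → climb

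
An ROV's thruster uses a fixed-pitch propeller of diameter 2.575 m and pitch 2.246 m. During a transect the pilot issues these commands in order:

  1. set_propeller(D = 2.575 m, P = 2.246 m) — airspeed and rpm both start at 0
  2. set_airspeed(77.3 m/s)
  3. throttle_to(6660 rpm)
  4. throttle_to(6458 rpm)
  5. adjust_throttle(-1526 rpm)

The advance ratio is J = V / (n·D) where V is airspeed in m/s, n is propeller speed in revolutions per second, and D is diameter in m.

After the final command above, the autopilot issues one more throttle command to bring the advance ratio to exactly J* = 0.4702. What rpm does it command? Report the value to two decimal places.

set_propeller: D = 2.575 m, P = 2.246 m (p = P/D = 0.872233); state ← (V=0, rpm=0)
set_airspeed(77.3): V ← 77.3 m/s
throttle_to(6660): rpm ← 6660
throttle_to(6458): rpm ← 6458
adjust_throttle(-1526): rpm ← 6458 -1526 = 4932
final state: V = 77.3 m/s, rpm = 4932 → n = rpm/60 = 82.200000 rev/s
target J* = 0.4702; solve J* = V/(n·D) for n: n = V/(J*·D) = 77.3/(0.4702 × 2.575) = 63.843933 rev/s
rpm = 60·n = 3830.636003

rpm = 3830.64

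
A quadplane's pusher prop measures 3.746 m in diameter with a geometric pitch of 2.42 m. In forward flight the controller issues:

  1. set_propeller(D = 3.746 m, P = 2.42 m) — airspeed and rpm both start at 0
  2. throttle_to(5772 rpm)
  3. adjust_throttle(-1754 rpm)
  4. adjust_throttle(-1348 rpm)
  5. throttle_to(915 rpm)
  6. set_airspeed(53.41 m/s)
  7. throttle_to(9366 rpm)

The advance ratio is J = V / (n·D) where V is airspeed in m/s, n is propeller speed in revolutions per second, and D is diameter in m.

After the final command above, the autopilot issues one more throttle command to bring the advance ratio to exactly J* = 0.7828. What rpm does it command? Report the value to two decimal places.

rpm = 1092.84

set_propeller: D = 3.746 m, P = 2.42 m (p = P/D = 0.646022); state ← (V=0, rpm=0)
throttle_to(5772): rpm ← 5772
adjust_throttle(-1754): rpm ← 5772 -1754 = 4018
adjust_throttle(-1348): rpm ← 4018 -1348 = 2670
throttle_to(915): rpm ← 915
set_airspeed(53.41): V ← 53.41 m/s
throttle_to(9366): rpm ← 9366
final state: V = 53.41 m/s, rpm = 9366 → n = rpm/60 = 156.100000 rev/s
target J* = 0.7828; solve J* = V/(n·D) for n: n = V/(J*·D) = 53.41/(0.7828 × 3.746) = 18.213944 rev/s
rpm = 60·n = 1092.836617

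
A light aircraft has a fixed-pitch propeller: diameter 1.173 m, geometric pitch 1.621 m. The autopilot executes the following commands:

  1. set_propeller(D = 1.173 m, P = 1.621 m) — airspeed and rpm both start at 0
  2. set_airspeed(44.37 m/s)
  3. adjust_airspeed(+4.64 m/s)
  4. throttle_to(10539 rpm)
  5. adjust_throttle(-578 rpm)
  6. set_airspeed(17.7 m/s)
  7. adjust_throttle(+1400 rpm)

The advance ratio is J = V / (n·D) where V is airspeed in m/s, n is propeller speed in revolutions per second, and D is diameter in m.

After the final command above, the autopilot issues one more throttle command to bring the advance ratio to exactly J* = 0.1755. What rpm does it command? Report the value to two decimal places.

rpm = 5158.81

set_propeller: D = 1.173 m, P = 1.621 m (p = P/D = 1.381927); state ← (V=0, rpm=0)
set_airspeed(44.37): V ← 44.37 m/s
adjust_airspeed(+4.64): V ← 44.37 +4.64 = 49.01 m/s
throttle_to(10539): rpm ← 10539
adjust_throttle(-578): rpm ← 10539 -578 = 9961
set_airspeed(17.7): V ← 17.7 m/s
adjust_throttle(+1400): rpm ← 9961 +1400 = 11361
final state: V = 17.7 m/s, rpm = 11361 → n = rpm/60 = 189.350000 rev/s
target J* = 0.1755; solve J* = V/(n·D) for n: n = V/(J*·D) = 17.7/(0.1755 × 1.173) = 85.980137 rev/s
rpm = 60·n = 5158.808228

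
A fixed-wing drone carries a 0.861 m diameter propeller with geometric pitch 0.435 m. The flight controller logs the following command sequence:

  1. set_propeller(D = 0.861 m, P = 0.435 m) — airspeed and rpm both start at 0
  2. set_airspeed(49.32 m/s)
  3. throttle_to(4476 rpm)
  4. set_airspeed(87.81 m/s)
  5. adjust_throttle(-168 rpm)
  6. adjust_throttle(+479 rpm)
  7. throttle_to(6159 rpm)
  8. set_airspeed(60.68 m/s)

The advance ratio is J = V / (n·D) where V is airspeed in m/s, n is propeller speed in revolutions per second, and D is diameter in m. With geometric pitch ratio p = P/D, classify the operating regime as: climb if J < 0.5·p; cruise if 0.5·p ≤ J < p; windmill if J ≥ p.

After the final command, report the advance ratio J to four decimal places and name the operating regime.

set_propeller: D = 0.861 m, P = 0.435 m (p = P/D = 0.505226); state ← (V=0, rpm=0)
set_airspeed(49.32): V ← 49.32 m/s
throttle_to(4476): rpm ← 4476
set_airspeed(87.81): V ← 87.81 m/s
adjust_throttle(-168): rpm ← 4476 -168 = 4308
adjust_throttle(+479): rpm ← 4308 +479 = 4787
throttle_to(6159): rpm ← 6159
set_airspeed(60.68): V ← 60.68 m/s
final state: V = 60.68 m/s, rpm = 6159 → n = rpm/60 = 102.650000 rev/s
J = V / (n·D) = 60.68 / (102.650000 × 0.861) = 0.686568
regime bands: climb J<0.2526 | cruise [0.2526, 0.5052) | windmill J≥0.5052
J = 0.6866 → windmill

J = 0.6866, regime = windmill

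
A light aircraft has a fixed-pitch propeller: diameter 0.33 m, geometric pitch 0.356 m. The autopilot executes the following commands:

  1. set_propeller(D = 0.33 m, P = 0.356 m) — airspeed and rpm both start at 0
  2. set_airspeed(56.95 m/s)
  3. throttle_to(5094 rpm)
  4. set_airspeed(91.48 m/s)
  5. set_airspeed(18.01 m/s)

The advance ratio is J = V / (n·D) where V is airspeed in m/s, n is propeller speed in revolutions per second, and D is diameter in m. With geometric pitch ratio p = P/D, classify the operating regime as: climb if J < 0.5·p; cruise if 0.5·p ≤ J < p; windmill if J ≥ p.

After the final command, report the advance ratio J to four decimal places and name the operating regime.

set_propeller: D = 0.33 m, P = 0.356 m (p = P/D = 1.078788); state ← (V=0, rpm=0)
set_airspeed(56.95): V ← 56.95 m/s
throttle_to(5094): rpm ← 5094
set_airspeed(91.48): V ← 91.48 m/s
set_airspeed(18.01): V ← 18.01 m/s
final state: V = 18.01 m/s, rpm = 5094 → n = rpm/60 = 84.900000 rev/s
J = V / (n·D) = 18.01 / (84.900000 × 0.33) = 0.642824
regime bands: climb J<0.5394 | cruise [0.5394, 1.0788) | windmill J≥1.0788
J = 0.6428 → cruise

J = 0.6428, regime = cruise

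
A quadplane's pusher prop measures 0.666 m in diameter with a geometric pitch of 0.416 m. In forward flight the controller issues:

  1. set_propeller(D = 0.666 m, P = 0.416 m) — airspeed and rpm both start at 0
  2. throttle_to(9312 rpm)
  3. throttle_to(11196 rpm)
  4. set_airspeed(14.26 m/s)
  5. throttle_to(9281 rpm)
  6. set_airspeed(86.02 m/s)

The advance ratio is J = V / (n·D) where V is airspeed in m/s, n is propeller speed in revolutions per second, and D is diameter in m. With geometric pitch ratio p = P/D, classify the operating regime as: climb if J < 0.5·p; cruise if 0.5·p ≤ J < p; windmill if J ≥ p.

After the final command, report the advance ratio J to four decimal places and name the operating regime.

set_propeller: D = 0.666 m, P = 0.416 m (p = P/D = 0.624625); state ← (V=0, rpm=0)
throttle_to(9312): rpm ← 9312
throttle_to(11196): rpm ← 11196
set_airspeed(14.26): V ← 14.26 m/s
throttle_to(9281): rpm ← 9281
set_airspeed(86.02): V ← 86.02 m/s
final state: V = 86.02 m/s, rpm = 9281 → n = rpm/60 = 154.683333 rev/s
J = V / (n·D) = 86.02 / (154.683333 × 0.666) = 0.834991
regime bands: climb J<0.3123 | cruise [0.3123, 0.6246) | windmill J≥0.6246
J = 0.8350 → windmill

J = 0.8350, regime = windmill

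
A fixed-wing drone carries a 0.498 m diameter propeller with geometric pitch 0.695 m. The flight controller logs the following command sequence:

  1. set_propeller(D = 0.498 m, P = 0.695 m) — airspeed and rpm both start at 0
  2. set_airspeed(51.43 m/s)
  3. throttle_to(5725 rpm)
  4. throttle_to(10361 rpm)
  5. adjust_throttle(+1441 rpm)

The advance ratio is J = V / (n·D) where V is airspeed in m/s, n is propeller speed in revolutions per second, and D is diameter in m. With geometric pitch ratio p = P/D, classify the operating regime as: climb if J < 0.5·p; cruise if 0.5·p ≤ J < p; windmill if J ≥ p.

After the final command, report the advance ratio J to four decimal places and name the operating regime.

J = 0.5250, regime = climb

set_propeller: D = 0.498 m, P = 0.695 m (p = P/D = 1.395582); state ← (V=0, rpm=0)
set_airspeed(51.43): V ← 51.43 m/s
throttle_to(5725): rpm ← 5725
throttle_to(10361): rpm ← 10361
adjust_throttle(+1441): rpm ← 10361 +1441 = 11802
final state: V = 51.43 m/s, rpm = 11802 → n = rpm/60 = 196.700000 rev/s
J = V / (n·D) = 51.43 / (196.700000 × 0.498) = 0.525028
regime bands: climb J<0.6978 | cruise [0.6978, 1.3956) | windmill J≥1.3956
J = 0.5250 → climb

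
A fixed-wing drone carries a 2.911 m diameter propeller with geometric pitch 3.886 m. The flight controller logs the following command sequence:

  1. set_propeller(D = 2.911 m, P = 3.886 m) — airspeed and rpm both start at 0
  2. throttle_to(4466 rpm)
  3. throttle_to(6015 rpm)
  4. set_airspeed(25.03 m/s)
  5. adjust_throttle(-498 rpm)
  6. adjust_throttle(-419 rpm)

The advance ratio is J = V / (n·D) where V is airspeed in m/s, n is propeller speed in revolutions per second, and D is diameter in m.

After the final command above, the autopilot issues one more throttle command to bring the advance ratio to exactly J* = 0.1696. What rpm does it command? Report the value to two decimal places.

rpm = 3041.89

set_propeller: D = 2.911 m, P = 3.886 m (p = P/D = 1.334936); state ← (V=0, rpm=0)
throttle_to(4466): rpm ← 4466
throttle_to(6015): rpm ← 6015
set_airspeed(25.03): V ← 25.03 m/s
adjust_throttle(-498): rpm ← 6015 -498 = 5517
adjust_throttle(-419): rpm ← 5517 -419 = 5098
final state: V = 25.03 m/s, rpm = 5098 → n = rpm/60 = 84.966667 rev/s
target J* = 0.1696; solve J* = V/(n·D) for n: n = V/(J*·D) = 25.03/(0.1696 × 2.911) = 50.698230 rev/s
rpm = 60·n = 3041.893793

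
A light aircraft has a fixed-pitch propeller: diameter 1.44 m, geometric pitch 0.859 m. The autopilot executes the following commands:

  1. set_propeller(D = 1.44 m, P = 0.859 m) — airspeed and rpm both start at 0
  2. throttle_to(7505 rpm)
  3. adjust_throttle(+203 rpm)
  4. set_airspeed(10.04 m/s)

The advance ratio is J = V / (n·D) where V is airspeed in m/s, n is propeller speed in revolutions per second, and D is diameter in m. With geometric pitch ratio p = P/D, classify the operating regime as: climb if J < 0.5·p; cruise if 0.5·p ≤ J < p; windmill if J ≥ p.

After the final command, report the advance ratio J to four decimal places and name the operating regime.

set_propeller: D = 1.44 m, P = 0.859 m (p = P/D = 0.596528); state ← (V=0, rpm=0)
throttle_to(7505): rpm ← 7505
adjust_throttle(+203): rpm ← 7505 +203 = 7708
set_airspeed(10.04): V ← 10.04 m/s
final state: V = 10.04 m/s, rpm = 7708 → n = rpm/60 = 128.466667 rev/s
J = V / (n·D) = 10.04 / (128.466667 × 1.44) = 0.054273
regime bands: climb J<0.2983 | cruise [0.2983, 0.5965) | windmill J≥0.5965
J = 0.0543 → climb

J = 0.0543, regime = climb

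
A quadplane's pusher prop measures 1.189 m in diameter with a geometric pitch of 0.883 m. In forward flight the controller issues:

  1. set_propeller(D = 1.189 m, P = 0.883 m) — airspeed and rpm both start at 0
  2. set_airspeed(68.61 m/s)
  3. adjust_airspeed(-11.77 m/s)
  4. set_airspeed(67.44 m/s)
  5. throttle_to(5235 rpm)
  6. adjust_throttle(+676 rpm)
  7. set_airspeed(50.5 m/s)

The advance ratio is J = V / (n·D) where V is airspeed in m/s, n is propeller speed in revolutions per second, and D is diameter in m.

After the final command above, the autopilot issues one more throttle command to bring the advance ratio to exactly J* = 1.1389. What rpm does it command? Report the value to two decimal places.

rpm = 2237.56

set_propeller: D = 1.189 m, P = 0.883 m (p = P/D = 0.742641); state ← (V=0, rpm=0)
set_airspeed(68.61): V ← 68.61 m/s
adjust_airspeed(-11.77): V ← 68.61 -11.77 = 56.84 m/s
set_airspeed(67.44): V ← 67.44 m/s
throttle_to(5235): rpm ← 5235
adjust_throttle(+676): rpm ← 5235 +676 = 5911
set_airspeed(50.5): V ← 50.5 m/s
final state: V = 50.5 m/s, rpm = 5911 → n = rpm/60 = 98.516667 rev/s
target J* = 1.1389; solve J* = V/(n·D) for n: n = V/(J*·D) = 50.5/(1.1389 × 1.189) = 37.292709 rev/s
rpm = 60·n = 2237.562531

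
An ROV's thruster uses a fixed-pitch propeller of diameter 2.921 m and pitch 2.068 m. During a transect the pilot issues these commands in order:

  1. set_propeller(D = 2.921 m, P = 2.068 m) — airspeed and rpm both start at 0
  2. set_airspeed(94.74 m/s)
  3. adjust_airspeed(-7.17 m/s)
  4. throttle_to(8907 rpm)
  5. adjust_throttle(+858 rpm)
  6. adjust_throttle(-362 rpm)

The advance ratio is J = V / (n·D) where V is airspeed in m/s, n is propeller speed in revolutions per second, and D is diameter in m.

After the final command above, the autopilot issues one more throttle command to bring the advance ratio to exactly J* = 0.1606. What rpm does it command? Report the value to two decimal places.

set_propeller: D = 2.921 m, P = 2.068 m (p = P/D = 0.707977); state ← (V=0, rpm=0)
set_airspeed(94.74): V ← 94.74 m/s
adjust_airspeed(-7.17): V ← 94.74 -7.17 = 87.57 m/s
throttle_to(8907): rpm ← 8907
adjust_throttle(+858): rpm ← 8907 +858 = 9765
adjust_throttle(-362): rpm ← 9765 -362 = 9403
final state: V = 87.57 m/s, rpm = 9403 → n = rpm/60 = 156.716667 rev/s
target J* = 0.1606; solve J* = V/(n·D) for n: n = V/(J*·D) = 87.57/(0.1606 × 2.921) = 186.671601 rev/s
rpm = 60·n = 11200.296048

rpm = 11200.30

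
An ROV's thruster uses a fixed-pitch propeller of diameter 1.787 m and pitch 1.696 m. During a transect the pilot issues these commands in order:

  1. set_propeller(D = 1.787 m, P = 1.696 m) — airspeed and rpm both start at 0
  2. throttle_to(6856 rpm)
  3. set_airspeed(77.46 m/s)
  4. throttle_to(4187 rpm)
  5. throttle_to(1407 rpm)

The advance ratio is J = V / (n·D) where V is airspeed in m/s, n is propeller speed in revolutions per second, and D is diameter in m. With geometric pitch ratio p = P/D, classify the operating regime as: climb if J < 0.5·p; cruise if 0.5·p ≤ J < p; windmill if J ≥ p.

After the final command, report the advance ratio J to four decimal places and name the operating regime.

J = 1.8485, regime = windmill

set_propeller: D = 1.787 m, P = 1.696 m (p = P/D = 0.949077); state ← (V=0, rpm=0)
throttle_to(6856): rpm ← 6856
set_airspeed(77.46): V ← 77.46 m/s
throttle_to(4187): rpm ← 4187
throttle_to(1407): rpm ← 1407
final state: V = 77.46 m/s, rpm = 1407 → n = rpm/60 = 23.450000 rev/s
J = V / (n·D) = 77.46 / (23.450000 × 1.787) = 1.848460
regime bands: climb J<0.4745 | cruise [0.4745, 0.9491) | windmill J≥0.9491
J = 1.8485 → windmill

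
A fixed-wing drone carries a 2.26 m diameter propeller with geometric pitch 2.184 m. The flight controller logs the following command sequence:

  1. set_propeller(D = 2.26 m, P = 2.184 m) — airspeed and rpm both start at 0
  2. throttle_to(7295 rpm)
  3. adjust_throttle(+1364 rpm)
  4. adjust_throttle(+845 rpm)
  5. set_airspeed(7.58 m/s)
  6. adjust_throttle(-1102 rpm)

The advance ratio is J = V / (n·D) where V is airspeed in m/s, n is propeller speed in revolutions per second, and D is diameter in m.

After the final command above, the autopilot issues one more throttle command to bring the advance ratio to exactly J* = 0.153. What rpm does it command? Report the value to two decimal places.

set_propeller: D = 2.26 m, P = 2.184 m (p = P/D = 0.966372); state ← (V=0, rpm=0)
throttle_to(7295): rpm ← 7295
adjust_throttle(+1364): rpm ← 7295 +1364 = 8659
adjust_throttle(+845): rpm ← 8659 +845 = 9504
set_airspeed(7.58): V ← 7.58 m/s
adjust_throttle(-1102): rpm ← 9504 -1102 = 8402
final state: V = 7.58 m/s, rpm = 8402 → n = rpm/60 = 140.033333 rev/s
target J* = 0.153; solve J* = V/(n·D) for n: n = V/(J*·D) = 7.58/(0.153 × 2.26) = 21.921453 rev/s
rpm = 60·n = 1315.287177

rpm = 1315.29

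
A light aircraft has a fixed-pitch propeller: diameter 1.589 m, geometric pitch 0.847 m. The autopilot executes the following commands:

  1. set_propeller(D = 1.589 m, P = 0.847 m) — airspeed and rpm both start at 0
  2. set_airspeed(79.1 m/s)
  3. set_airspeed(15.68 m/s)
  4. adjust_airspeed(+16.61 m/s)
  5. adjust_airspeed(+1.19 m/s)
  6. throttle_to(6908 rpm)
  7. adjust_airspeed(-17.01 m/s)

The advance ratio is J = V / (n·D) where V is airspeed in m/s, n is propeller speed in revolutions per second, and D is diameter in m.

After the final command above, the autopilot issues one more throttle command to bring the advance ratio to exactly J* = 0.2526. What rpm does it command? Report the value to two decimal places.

rpm = 2462.00

set_propeller: D = 1.589 m, P = 0.847 m (p = P/D = 0.533040); state ← (V=0, rpm=0)
set_airspeed(79.1): V ← 79.1 m/s
set_airspeed(15.68): V ← 15.68 m/s
adjust_airspeed(+16.61): V ← 15.68 +16.61 = 32.29 m/s
adjust_airspeed(+1.19): V ← 32.29 +1.19 = 33.48 m/s
throttle_to(6908): rpm ← 6908
adjust_airspeed(-17.01): V ← 33.48 -17.01 = 16.47 m/s
final state: V = 16.47 m/s, rpm = 6908 → n = rpm/60 = 115.133333 rev/s
target J* = 0.2526; solve J* = V/(n·D) for n: n = V/(J*·D) = 16.47/(0.2526 × 1.589) = 41.033292 rev/s
rpm = 60·n = 2461.997492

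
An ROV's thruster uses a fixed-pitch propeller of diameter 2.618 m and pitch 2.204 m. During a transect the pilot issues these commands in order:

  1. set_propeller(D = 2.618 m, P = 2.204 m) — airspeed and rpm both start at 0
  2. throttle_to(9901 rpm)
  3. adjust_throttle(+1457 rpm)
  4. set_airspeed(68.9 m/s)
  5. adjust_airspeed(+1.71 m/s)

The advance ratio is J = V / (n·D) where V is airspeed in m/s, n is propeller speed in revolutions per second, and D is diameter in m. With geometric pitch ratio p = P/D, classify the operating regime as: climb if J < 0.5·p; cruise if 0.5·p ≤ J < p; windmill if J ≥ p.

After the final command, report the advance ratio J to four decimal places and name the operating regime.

set_propeller: D = 2.618 m, P = 2.204 m (p = P/D = 0.841864); state ← (V=0, rpm=0)
throttle_to(9901): rpm ← 9901
adjust_throttle(+1457): rpm ← 9901 +1457 = 11358
set_airspeed(68.9): V ← 68.9 m/s
adjust_airspeed(+1.71): V ← 68.9 +1.71 = 70.61 m/s
final state: V = 70.61 m/s, rpm = 11358 → n = rpm/60 = 189.300000 rev/s
J = V / (n·D) = 70.61 / (189.300000 × 2.618) = 0.142477
regime bands: climb J<0.4209 | cruise [0.4209, 0.8419) | windmill J≥0.8419
J = 0.1425 → climb

J = 0.1425, regime = climb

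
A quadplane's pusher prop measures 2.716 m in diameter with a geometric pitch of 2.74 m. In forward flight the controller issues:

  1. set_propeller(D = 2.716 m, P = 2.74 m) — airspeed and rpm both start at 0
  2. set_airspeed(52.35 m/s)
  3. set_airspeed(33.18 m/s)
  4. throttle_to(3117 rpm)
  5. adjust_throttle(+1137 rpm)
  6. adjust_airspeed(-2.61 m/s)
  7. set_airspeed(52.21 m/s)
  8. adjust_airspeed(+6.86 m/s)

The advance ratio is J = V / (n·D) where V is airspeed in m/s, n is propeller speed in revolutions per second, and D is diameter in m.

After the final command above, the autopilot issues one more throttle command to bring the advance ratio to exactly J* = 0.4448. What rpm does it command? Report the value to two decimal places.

set_propeller: D = 2.716 m, P = 2.74 m (p = P/D = 1.008837); state ← (V=0, rpm=0)
set_airspeed(52.35): V ← 52.35 m/s
set_airspeed(33.18): V ← 33.18 m/s
throttle_to(3117): rpm ← 3117
adjust_throttle(+1137): rpm ← 3117 +1137 = 4254
adjust_airspeed(-2.61): V ← 33.18 -2.61 = 30.57 m/s
set_airspeed(52.21): V ← 52.21 m/s
adjust_airspeed(+6.86): V ← 52.21 +6.86 = 59.07 m/s
final state: V = 59.07 m/s, rpm = 4254 → n = rpm/60 = 70.900000 rev/s
target J* = 0.4448; solve J* = V/(n·D) for n: n = V/(J*·D) = 59.07/(0.4448 × 2.716) = 48.895898 rev/s
rpm = 60·n = 2933.753881

rpm = 2933.75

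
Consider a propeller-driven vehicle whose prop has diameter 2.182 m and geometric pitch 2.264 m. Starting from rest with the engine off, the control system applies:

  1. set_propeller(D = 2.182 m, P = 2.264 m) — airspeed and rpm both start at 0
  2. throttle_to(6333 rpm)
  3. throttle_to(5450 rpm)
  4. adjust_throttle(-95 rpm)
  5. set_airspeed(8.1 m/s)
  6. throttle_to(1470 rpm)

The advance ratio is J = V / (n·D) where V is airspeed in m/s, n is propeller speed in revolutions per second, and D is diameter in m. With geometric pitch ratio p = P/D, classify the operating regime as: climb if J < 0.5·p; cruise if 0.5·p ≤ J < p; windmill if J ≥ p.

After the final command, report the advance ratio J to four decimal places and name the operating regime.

J = 0.1515, regime = climb

set_propeller: D = 2.182 m, P = 2.264 m (p = P/D = 1.037580); state ← (V=0, rpm=0)
throttle_to(6333): rpm ← 6333
throttle_to(5450): rpm ← 5450
adjust_throttle(-95): rpm ← 5450 -95 = 5355
set_airspeed(8.1): V ← 8.1 m/s
throttle_to(1470): rpm ← 1470
final state: V = 8.1 m/s, rpm = 1470 → n = rpm/60 = 24.500000 rev/s
J = V / (n·D) = 8.1 / (24.500000 × 2.182) = 0.151518
regime bands: climb J<0.5188 | cruise [0.5188, 1.0376) | windmill J≥1.0376
J = 0.1515 → climb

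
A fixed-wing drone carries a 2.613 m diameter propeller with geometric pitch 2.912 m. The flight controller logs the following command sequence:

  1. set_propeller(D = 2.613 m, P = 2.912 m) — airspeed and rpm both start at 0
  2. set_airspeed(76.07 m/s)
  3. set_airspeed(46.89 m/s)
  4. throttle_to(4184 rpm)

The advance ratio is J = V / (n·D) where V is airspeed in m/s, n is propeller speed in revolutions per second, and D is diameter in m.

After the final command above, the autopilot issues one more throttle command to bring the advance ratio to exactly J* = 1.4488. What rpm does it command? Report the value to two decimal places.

set_propeller: D = 2.613 m, P = 2.912 m (p = P/D = 1.114428); state ← (V=0, rpm=0)
set_airspeed(76.07): V ← 76.07 m/s
set_airspeed(46.89): V ← 46.89 m/s
throttle_to(4184): rpm ← 4184
final state: V = 46.89 m/s, rpm = 4184 → n = rpm/60 = 69.733333 rev/s
target J* = 1.4488; solve J* = V/(n·D) for n: n = V/(J*·D) = 46.89/(1.4488 × 2.613) = 12.386037 rev/s
rpm = 60·n = 743.162242

rpm = 743.16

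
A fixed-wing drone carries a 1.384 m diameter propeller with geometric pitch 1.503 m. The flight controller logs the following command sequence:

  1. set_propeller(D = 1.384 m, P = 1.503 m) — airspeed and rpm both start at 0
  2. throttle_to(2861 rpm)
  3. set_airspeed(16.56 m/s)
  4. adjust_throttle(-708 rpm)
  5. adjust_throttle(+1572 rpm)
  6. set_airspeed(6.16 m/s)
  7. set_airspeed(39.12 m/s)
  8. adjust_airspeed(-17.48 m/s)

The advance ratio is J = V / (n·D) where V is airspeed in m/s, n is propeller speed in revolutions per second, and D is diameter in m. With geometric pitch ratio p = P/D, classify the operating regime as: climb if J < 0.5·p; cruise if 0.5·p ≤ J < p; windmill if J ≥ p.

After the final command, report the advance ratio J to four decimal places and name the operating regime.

set_propeller: D = 1.384 m, P = 1.503 m (p = P/D = 1.085983); state ← (V=0, rpm=0)
throttle_to(2861): rpm ← 2861
set_airspeed(16.56): V ← 16.56 m/s
adjust_throttle(-708): rpm ← 2861 -708 = 2153
adjust_throttle(+1572): rpm ← 2153 +1572 = 3725
set_airspeed(6.16): V ← 6.16 m/s
set_airspeed(39.12): V ← 39.12 m/s
adjust_airspeed(-17.48): V ← 39.12 -17.48 = 21.64 m/s
final state: V = 21.64 m/s, rpm = 3725 → n = rpm/60 = 62.083333 rev/s
J = V / (n·D) = 21.64 / (62.083333 × 1.384) = 0.251852
regime bands: climb J<0.5430 | cruise [0.5430, 1.0860) | windmill J≥1.0860
J = 0.2519 → climb

J = 0.2519, regime = climb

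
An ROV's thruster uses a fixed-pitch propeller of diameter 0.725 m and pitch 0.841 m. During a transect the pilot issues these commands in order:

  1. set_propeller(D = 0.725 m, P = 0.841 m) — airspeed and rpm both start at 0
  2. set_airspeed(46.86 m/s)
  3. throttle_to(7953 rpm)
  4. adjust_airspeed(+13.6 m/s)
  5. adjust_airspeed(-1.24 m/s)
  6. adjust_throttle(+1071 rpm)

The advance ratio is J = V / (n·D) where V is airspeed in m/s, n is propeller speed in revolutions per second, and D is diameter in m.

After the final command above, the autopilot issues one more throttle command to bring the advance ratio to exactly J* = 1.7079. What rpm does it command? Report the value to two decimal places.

set_propeller: D = 0.725 m, P = 0.841 m (p = P/D = 1.160000); state ← (V=0, rpm=0)
set_airspeed(46.86): V ← 46.86 m/s
throttle_to(7953): rpm ← 7953
adjust_airspeed(+13.6): V ← 46.86 +13.6 = 60.46 m/s
adjust_airspeed(-1.24): V ← 60.46 -1.24 = 59.22 m/s
adjust_throttle(+1071): rpm ← 7953 +1071 = 9024
final state: V = 59.22 m/s, rpm = 9024 → n = rpm/60 = 150.400000 rev/s
target J* = 1.7079; solve J* = V/(n·D) for n: n = V/(J*·D) = 59.22/(1.7079 × 0.725) = 47.826429 rev/s
rpm = 60·n = 2869.585759

rpm = 2869.59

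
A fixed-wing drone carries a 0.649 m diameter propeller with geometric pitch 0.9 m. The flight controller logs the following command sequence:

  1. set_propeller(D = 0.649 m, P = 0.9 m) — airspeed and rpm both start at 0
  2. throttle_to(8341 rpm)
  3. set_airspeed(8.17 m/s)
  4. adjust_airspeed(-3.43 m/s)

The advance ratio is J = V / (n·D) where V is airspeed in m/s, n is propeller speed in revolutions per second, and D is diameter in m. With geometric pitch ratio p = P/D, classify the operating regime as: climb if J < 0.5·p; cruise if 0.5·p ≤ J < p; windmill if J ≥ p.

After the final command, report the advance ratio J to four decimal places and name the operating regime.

J = 0.0525, regime = climb

set_propeller: D = 0.649 m, P = 0.9 m (p = P/D = 1.386749); state ← (V=0, rpm=0)
throttle_to(8341): rpm ← 8341
set_airspeed(8.17): V ← 8.17 m/s
adjust_airspeed(-3.43): V ← 8.17 -3.43 = 4.74 m/s
final state: V = 4.74 m/s, rpm = 8341 → n = rpm/60 = 139.016667 rev/s
J = V / (n·D) = 4.74 / (139.016667 × 0.649) = 0.052537
regime bands: climb J<0.6934 | cruise [0.6934, 1.3867) | windmill J≥1.3867
J = 0.0525 → climb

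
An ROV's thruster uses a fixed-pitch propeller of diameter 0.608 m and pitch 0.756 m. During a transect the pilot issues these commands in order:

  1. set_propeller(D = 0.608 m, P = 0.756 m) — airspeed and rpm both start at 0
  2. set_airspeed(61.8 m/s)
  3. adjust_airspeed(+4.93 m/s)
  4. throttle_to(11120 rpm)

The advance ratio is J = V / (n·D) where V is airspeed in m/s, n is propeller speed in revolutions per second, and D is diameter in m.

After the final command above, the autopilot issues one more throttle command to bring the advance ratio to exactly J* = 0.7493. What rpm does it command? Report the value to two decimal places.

set_propeller: D = 0.608 m, P = 0.756 m (p = P/D = 1.243421); state ← (V=0, rpm=0)
set_airspeed(61.8): V ← 61.8 m/s
adjust_airspeed(+4.93): V ← 61.8 +4.93 = 66.73 m/s
throttle_to(11120): rpm ← 11120
final state: V = 66.73 m/s, rpm = 11120 → n = rpm/60 = 185.333333 rev/s
target J* = 0.7493; solve J* = V/(n·D) for n: n = V/(J*·D) = 66.73/(0.7493 × 0.608) = 146.474429 rev/s
rpm = 60·n = 8788.465726

rpm = 8788.47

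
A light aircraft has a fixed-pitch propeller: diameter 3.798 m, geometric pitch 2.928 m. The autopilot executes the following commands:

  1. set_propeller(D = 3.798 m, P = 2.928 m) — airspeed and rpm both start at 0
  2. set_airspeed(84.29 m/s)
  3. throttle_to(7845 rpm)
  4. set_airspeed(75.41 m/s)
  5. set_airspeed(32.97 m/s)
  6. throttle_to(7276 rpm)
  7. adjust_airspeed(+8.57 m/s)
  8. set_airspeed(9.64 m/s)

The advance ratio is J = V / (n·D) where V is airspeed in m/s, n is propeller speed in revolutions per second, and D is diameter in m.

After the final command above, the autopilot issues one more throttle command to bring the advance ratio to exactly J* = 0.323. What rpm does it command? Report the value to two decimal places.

set_propeller: D = 3.798 m, P = 2.928 m (p = P/D = 0.770932); state ← (V=0, rpm=0)
set_airspeed(84.29): V ← 84.29 m/s
throttle_to(7845): rpm ← 7845
set_airspeed(75.41): V ← 75.41 m/s
set_airspeed(32.97): V ← 32.97 m/s
throttle_to(7276): rpm ← 7276
adjust_airspeed(+8.57): V ← 32.97 +8.57 = 41.54 m/s
set_airspeed(9.64): V ← 9.64 m/s
final state: V = 9.64 m/s, rpm = 7276 → n = rpm/60 = 121.266667 rev/s
target J* = 0.323; solve J* = V/(n·D) for n: n = V/(J*·D) = 9.64/(0.323 × 3.798) = 7.858136 rev/s
rpm = 60·n = 471.488171

rpm = 471.49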